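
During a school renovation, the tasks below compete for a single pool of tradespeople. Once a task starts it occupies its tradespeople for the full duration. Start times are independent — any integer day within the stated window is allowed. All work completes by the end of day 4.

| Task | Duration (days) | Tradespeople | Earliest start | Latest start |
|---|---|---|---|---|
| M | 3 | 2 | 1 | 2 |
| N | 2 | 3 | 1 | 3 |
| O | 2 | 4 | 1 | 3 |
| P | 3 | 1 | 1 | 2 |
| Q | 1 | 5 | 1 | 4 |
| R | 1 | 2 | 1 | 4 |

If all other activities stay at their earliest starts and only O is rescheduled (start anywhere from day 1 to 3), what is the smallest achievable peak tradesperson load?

13

O@1: d1:17  d2:10  d3:3  d4:0 → peak 17
O@2: d1:13  d2:10  d3:7  d4:0 → peak 13
O@3: d1:13  d2:6  d3:7  d4:4 → peak 13
Best is O@2, peak 13.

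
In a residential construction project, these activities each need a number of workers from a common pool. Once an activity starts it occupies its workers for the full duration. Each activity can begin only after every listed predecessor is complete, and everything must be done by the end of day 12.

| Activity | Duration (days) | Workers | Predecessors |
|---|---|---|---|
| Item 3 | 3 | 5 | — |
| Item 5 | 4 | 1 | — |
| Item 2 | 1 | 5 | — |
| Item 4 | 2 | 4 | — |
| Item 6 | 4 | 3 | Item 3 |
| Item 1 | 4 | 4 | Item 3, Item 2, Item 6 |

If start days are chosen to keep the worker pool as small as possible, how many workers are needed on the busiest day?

Early-start (Item 3@1, Item 5@1, Item 2@1, Item 4@1, Item 6@4, Item 1@8) gives peak 15: d1:15  d2:10  d3:6  d4:4  d5:3  d6:3  d7:3  d8:4  d9:4  d10:4  d11:4  d12:0.
Shift Item 2→4, Item 4→5, Item 6→5, Item 1→9.
Schedule Item 3@1, Item 5@1, Item 2@4, Item 4@5, Item 6@5, Item 1@9: d1:6  d2:6  d3:6  d4:6  d5:7  d6:7  d7:3  d8:3  d9:4  d10:4  d11:4  d12:4 — peak 7.

7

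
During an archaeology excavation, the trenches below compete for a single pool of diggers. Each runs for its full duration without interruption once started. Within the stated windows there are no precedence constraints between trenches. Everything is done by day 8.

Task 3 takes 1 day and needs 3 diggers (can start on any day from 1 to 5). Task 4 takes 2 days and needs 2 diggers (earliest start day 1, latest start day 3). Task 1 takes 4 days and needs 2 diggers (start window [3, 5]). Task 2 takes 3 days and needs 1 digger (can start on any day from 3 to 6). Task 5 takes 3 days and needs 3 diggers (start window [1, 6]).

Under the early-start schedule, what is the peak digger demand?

8

Early-start schedule: Task 3@1, Task 4@1, Task 1@3, Task 2@3, Task 5@1.
Load per day: day 1: 8, day 2: 5, day 3: 6, day 4: 3, day 5: 3, day 6: 2, day 7: 0, day 8: 0.
Peak is 8.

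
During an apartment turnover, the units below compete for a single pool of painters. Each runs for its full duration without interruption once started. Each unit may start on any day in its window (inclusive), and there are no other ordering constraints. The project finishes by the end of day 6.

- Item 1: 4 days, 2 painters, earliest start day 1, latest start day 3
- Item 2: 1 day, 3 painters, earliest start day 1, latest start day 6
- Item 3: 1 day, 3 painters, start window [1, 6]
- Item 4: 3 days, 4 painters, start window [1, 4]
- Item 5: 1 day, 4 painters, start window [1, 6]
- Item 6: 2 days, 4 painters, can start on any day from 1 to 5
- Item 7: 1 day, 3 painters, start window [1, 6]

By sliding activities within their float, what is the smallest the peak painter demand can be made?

8

Early-start (Item 1@1, Item 2@1, Item 3@1, Item 4@1, Item 5@1, Item 6@1, Item 7@1) gives peak 23: d1:23  d2:10  d3:6  d4:2  d5:0  d6:0.
Shift Item 4→2, Item 5→5, Item 6→5, Item 7→6.
Schedule Item 1@1, Item 2@1, Item 3@1, Item 4@2, Item 5@5, Item 6@5, Item 7@6: d1:8  d2:6  d3:6  d4:6  d5:8  d6:7 — peak 8.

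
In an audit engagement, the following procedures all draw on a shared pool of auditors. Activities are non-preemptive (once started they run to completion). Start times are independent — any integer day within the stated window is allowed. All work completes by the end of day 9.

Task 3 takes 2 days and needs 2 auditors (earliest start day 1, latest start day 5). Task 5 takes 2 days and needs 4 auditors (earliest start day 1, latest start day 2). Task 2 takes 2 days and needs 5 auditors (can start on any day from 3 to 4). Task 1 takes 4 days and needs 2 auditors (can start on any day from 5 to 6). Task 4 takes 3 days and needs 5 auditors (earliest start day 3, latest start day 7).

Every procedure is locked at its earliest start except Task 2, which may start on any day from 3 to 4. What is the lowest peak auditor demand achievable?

10

Task 2@3: d1:6  d2:6  d3:10  d4:10  d5:7  d6:2  d7:2  d8:2  d9:0 → peak 10
Task 2@4: d1:6  d2:6  d3:5  d4:10  d5:12  d6:2  d7:2  d8:2  d9:0 → peak 12
Best is Task 2@3, peak 10.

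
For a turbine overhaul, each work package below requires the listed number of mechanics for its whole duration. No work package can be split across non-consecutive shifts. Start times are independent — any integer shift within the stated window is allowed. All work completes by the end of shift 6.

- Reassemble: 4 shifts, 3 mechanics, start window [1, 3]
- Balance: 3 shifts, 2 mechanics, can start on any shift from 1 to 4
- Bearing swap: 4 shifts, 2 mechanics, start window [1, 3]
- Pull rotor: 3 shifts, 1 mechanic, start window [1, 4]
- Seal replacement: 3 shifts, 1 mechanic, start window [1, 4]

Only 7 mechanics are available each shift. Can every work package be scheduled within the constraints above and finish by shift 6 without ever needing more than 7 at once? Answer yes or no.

Schedule Reassemble@1, Balance@1, Bearing swap@1, Pull rotor@4, Seal replacement@4: s1:7  s2:7  s3:7  s4:7  s5:2  s6:2 — peak 7 ≤ 7.

yes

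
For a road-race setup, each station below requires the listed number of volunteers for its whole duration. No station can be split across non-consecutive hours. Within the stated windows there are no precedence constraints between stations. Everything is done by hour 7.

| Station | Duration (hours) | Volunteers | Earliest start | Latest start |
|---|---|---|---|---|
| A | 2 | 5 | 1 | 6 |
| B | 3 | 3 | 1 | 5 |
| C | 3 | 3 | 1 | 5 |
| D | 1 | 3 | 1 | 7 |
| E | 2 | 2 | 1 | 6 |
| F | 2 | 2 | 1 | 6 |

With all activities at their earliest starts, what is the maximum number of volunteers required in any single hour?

18

Early-start schedule: A@1, B@1, C@1, D@1, E@1, F@1.
Load per hour: hour 1: 18, hour 2: 15, hour 3: 6, hour 4: 0, hour 5: 0, hour 6: 0, hour 7: 0.
Peak is 18.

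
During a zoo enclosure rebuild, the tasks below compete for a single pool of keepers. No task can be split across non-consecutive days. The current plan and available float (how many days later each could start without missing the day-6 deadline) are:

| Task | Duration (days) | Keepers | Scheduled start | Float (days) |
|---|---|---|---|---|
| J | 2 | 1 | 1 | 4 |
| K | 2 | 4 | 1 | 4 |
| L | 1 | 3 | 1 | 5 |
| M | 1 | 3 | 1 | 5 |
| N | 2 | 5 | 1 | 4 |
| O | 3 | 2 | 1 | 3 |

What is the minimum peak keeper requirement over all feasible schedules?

Early-start (J@1, K@1, L@1, M@1, N@1, O@1) gives peak 18: d1:18  d2:12  d3:2  d4:0  d5:0  d6:0.
Shift K→3, M→2, N→5.
Schedule J@1, K@3, L@1, M@2, N@5, O@1: d1:6  d2:6  d3:6  d4:4  d5:5  d6:5 — peak 6.
Total keeper-days = 32 over 6 days ⇒ peak ≥ ⌈32/6⌉ = 6, so 6 is optimal.

6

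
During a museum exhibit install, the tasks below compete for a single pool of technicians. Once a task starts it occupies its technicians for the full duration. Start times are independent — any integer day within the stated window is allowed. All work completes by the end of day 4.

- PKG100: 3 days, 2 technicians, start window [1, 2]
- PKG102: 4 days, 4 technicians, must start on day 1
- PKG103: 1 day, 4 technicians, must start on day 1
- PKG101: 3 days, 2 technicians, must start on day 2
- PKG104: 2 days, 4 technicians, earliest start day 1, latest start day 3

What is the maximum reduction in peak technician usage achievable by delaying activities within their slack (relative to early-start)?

Early-start peak: d1:14  d2:12  d3:8  d4:6 ⇒ 14.
Leveled (PKG100@1, PKG102@1, PKG103@1, PKG101@2, PKG104@2): d1:10  d2:12  d3:12  d4:6 ⇒ 12.
Reduction 14 − 12 = 2.

2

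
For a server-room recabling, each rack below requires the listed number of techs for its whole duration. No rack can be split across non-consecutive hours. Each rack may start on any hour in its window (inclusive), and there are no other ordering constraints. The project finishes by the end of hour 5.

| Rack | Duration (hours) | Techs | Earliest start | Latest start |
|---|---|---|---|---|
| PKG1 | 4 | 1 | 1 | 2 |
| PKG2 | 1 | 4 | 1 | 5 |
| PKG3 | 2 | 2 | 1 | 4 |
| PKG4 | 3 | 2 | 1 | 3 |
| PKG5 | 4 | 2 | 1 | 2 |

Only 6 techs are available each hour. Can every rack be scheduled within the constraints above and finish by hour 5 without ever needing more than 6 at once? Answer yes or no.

Schedule PKG1@1, PKG2@5, PKG3@1, PKG4@3, PKG5@1: h1:5  h2:5  h3:5  h4:5  h5:6 — peak 6 ≤ 6.

yes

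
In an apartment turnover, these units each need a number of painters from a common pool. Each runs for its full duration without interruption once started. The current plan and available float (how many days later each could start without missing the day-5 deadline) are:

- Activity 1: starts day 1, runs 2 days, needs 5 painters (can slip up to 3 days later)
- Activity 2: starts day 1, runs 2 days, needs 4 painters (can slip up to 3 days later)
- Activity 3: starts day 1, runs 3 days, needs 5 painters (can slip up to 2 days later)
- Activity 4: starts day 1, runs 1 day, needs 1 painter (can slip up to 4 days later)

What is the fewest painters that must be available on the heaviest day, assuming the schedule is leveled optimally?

9

Early-start (Activity 1@1, Activity 2@1, Activity 3@1, Activity 4@1) gives peak 15: d1:15  d2:14  d3:5  d4:0  d5:0.
Shift Activity 3→3, Activity 4→3.
Schedule Activity 1@1, Activity 2@1, Activity 3@3, Activity 4@3: d1:9  d2:9  d3:6  d4:5  d5:5 — peak 9.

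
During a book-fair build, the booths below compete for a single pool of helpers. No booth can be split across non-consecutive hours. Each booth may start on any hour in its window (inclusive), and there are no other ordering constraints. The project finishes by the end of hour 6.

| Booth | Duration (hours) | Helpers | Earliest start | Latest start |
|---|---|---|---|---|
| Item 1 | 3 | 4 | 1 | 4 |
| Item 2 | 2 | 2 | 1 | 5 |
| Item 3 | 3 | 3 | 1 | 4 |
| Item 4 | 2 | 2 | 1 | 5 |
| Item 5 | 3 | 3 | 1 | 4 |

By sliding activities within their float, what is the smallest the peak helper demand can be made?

7

Early-start (Item 1@1, Item 2@1, Item 3@1, Item 4@1, Item 5@1) gives peak 14: h1:14  h2:14  h3:10  h4:0  h5:0  h6:0.
Shift Item 2→4, Item 4→4, Item 5→4.
Schedule Item 1@1, Item 2@4, Item 3@1, Item 4@4, Item 5@4: h1:7  h2:7  h3:7  h4:7  h5:7  h6:3 — peak 7.
Total helper-hours = 38 over 6 hours ⇒ peak ≥ ⌈38/6⌉ = 7, so 7 is optimal.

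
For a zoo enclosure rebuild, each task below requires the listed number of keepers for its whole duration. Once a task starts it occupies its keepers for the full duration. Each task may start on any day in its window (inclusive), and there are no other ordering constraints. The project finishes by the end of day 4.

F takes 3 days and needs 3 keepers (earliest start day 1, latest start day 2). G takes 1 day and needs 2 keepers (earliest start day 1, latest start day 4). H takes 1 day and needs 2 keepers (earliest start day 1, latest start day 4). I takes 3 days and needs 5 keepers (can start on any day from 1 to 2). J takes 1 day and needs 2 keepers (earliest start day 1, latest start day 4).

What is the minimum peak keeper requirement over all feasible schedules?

Early-start (F@1, G@1, H@1, I@1, J@1) gives peak 14: d1:14  d2:8  d3:8  d4:0.
Shift I→2, J→4.
Schedule F@1, G@1, H@1, I@2, J@4: d1:7  d2:8  d3:8  d4:7 — peak 8.
Total keeper-days = 30 over 4 days ⇒ peak ≥ ⌈30/4⌉ = 8, so 8 is optimal.

8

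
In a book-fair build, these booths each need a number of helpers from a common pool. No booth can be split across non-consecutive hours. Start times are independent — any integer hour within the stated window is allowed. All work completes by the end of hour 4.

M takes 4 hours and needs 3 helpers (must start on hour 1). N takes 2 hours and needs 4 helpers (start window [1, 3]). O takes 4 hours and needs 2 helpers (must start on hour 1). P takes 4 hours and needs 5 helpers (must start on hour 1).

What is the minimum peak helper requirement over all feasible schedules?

Schedule M@1, N@1, O@1, P@1: h1:14  h2:14  h3:10  h4:10 — peak 14.
No arrangement of the 3 feasible schedules does better.

14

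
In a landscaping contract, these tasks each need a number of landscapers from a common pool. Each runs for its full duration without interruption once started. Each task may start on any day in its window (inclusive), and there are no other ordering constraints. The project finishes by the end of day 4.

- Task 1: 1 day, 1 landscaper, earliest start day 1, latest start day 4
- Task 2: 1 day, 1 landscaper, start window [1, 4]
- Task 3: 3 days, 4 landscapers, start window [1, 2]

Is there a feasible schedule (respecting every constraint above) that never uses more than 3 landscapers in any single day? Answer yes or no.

no

Total landscaper-days = 14; over 4 days the average is 14/4 > 3, so some day must exceed 3.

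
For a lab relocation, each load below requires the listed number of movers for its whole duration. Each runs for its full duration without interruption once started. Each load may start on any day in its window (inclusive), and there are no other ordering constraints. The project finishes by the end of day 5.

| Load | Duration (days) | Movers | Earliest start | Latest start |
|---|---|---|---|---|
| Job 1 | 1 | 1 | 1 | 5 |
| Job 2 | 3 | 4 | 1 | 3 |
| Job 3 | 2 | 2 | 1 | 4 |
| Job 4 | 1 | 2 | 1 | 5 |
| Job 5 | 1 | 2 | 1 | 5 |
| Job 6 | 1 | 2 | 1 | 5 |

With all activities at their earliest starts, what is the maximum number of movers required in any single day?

Early-start schedule: Job 1@1, Job 2@1, Job 3@1, Job 4@1, Job 5@1, Job 6@1.
Load per day: day 1: 13, day 2: 6, day 3: 4, day 4: 0, day 5: 0.
Peak is 13.

13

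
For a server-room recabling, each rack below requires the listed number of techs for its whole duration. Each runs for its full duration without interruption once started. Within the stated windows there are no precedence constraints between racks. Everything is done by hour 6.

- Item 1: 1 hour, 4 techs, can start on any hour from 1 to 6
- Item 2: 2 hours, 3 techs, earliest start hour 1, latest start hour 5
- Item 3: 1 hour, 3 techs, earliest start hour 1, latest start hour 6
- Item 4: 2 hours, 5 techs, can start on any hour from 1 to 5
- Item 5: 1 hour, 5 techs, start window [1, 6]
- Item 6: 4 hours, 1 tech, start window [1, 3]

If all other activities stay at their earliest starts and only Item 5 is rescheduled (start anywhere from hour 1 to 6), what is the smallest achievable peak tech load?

16

Item 5@1: h1:21  h2:9  h3:1  h4:1  h5:0  h6:0 → peak 21
Item 5@2: h1:16  h2:14  h3:1  h4:1  h5:0  h6:0 → peak 16
Item 5@3: h1:16  h2:9  h3:6  h4:1  h5:0  h6:0 → peak 16
Item 5@4: h1:16  h2:9  h3:1  h4:6  h5:0  h6:0 → peak 16
Item 5@5: h1:16  h2:9  h3:1  h4:1  h5:5  h6:0 → peak 16
Item 5@6: h1:16  h2:9  h3:1  h4:1  h5:0  h6:5 → peak 16
Best is Item 5@2, peak 16.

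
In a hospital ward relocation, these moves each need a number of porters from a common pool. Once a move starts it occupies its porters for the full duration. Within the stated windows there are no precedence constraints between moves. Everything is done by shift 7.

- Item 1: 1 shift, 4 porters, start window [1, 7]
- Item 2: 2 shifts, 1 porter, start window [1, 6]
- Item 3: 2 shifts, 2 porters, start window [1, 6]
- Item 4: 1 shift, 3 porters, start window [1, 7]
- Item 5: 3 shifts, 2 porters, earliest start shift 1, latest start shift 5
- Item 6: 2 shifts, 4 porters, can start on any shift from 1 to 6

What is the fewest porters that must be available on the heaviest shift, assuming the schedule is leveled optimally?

Early-start (Item 1@1, Item 2@1, Item 3@1, Item 4@1, Item 5@1, Item 6@1) gives peak 16: s1:16  s2:9  s3:2  s4:0  s5:0  s6:0  s7:0.
Shift Item 2→2, Item 3→4, Item 4→2, Item 5→3, Item 6→6.
Schedule Item 1@1, Item 2@2, Item 3@4, Item 4@2, Item 5@3, Item 6@6: s1:4  s2:4  s3:3  s4:4  s5:4  s6:4  s7:4 — peak 4.
Total porter-shifts = 27 over 7 shifts ⇒ peak ≥ ⌈27/7⌉ = 4, so 4 is optimal.

4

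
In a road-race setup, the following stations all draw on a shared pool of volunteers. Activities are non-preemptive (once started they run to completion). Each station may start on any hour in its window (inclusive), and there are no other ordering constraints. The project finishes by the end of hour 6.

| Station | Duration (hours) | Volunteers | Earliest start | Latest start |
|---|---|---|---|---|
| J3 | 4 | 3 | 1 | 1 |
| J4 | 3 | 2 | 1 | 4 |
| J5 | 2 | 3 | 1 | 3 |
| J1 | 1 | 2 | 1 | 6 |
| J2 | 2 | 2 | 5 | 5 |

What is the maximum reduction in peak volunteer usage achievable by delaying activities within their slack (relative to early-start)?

4

Early-start peak: h1:10  h2:8  h3:5  h4:3  h5:2  h6:2 ⇒ 10.
Leveled (J3@1, J4@3, J5@1, J1@5, J2@5): h1:6  h2:6  h3:5  h4:5  h5:6  h6:2 ⇒ 6.
Reduction 10 − 6 = 4.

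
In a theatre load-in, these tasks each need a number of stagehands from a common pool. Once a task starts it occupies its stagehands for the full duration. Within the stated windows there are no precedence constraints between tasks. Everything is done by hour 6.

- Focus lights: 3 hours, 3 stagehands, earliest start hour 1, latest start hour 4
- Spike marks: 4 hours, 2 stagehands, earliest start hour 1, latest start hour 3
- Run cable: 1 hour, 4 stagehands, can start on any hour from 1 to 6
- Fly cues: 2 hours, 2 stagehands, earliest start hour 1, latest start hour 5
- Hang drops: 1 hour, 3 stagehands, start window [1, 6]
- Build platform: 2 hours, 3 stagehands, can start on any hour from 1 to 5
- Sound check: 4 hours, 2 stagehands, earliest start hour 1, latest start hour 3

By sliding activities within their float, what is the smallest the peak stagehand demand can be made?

Early-start (Focus lights@1, Spike marks@1, Run cable@1, Fly cues@1, Hang drops@1, Build platform@1, Sound check@1) gives peak 19: h1:19  h2:12  h3:7  h4:4  h5:0  h6:0.
Shift Run cable→4, Hang drops→5, Build platform→5, Sound check→3.
Schedule Focus lights@1, Spike marks@1, Run cable@4, Fly cues@1, Hang drops@5, Build platform@5, Sound check@3: h1:7  h2:7  h3:7  h4:8  h5:8  h6:5 — peak 8.

8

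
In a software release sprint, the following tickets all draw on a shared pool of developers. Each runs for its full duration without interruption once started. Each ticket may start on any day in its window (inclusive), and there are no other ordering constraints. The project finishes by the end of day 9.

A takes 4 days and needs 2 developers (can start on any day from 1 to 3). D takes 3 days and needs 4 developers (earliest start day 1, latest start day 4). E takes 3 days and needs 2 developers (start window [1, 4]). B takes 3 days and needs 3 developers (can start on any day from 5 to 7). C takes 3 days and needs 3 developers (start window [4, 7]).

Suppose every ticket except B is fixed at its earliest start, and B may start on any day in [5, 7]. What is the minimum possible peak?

B@5: d1:8  d2:8  d3:8  d4:5  d5:6  d6:6  d7:3  d8:0  d9:0 → peak 8
B@6: d1:8  d2:8  d3:8  d4:5  d5:3  d6:6  d7:3  d8:3  d9:0 → peak 8
B@7: d1:8  d2:8  d3:8  d4:5  d5:3  d6:3  d7:3  d8:3  d9:3 → peak 8
Best is B@5, peak 8.

8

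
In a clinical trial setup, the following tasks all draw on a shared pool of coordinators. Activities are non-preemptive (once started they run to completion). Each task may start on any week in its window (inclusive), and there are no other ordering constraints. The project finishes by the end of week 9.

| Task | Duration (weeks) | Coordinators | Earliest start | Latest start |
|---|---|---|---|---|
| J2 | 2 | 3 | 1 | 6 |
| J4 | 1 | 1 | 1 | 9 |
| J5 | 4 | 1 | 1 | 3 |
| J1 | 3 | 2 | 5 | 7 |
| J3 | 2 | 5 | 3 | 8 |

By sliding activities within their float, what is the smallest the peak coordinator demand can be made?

5

Early-start (J2@1, J4@1, J5@1, J1@5, J3@3) gives peak 6: w1:5  w2:4  w3:6  w4:6  w5:2  w6:2  w7:2  w8:0  w9:0.
Shift J3→8.
Schedule J2@1, J4@1, J5@1, J1@5, J3@8: w1:5  w2:4  w3:1  w4:1  w5:2  w6:2  w7:2  w8:5  w9:5 — peak 5.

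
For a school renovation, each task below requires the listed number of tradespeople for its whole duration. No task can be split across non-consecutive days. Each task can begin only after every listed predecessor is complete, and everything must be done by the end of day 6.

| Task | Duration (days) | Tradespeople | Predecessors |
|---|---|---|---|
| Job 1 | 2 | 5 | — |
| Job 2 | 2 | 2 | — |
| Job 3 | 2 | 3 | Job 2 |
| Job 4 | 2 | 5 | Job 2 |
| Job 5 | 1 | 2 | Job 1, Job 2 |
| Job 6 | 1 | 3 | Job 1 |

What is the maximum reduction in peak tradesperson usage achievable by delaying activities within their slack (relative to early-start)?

6

Early-start peak: d1:7  d2:7  d3:13  d4:8  d5:0  d6:0 ⇒ 13.
Leveled (Job 1@1, Job 2@1, Job 3@3, Job 4@5, Job 5@3, Job 6@4): d1:7  d2:7  d3:5  d4:6  d5:5  d6:5 ⇒ 7.
Reduction 13 − 7 = 6.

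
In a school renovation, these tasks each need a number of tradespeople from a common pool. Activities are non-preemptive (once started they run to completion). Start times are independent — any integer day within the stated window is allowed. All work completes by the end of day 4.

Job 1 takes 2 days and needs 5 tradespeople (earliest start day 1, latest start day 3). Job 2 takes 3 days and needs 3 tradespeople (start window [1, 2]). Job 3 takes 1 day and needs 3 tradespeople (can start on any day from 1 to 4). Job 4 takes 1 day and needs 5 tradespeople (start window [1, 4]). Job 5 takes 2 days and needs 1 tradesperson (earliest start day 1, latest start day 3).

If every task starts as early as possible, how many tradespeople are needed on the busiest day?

Early-start schedule: Job 1@1, Job 2@1, Job 3@1, Job 4@1, Job 5@1.
Load per day: day 1: 17, day 2: 9, day 3: 3, day 4: 0.
Peak is 17.

17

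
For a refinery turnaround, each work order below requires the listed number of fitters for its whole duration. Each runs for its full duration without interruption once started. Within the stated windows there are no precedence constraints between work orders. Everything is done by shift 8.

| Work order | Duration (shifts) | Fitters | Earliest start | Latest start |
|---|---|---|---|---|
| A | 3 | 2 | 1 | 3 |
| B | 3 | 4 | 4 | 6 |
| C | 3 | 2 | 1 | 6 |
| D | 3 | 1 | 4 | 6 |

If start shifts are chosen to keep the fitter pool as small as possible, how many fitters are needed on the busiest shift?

Schedule A@1, B@4, C@1, D@4: s1:4  s2:4  s3:4  s4:5  s5:5  s6:5  s7:0  s8:0 — peak 5.

5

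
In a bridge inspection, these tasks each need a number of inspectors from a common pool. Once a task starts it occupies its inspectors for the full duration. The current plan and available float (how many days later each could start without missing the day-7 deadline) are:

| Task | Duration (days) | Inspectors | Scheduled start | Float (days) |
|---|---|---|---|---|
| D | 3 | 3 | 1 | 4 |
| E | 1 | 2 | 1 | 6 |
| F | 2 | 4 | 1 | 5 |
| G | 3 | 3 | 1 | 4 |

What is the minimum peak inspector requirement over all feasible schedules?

Early-start (D@1, E@1, F@1, G@1) gives peak 12: d1:12  d2:10  d3:6  d4:0  d5:0  d6:0  d7:0.
Shift F→5, G→2.
Schedule D@1, E@1, F@5, G@2: d1:5  d2:6  d3:6  d4:3  d5:4  d6:4  d7:0 — peak 6.

6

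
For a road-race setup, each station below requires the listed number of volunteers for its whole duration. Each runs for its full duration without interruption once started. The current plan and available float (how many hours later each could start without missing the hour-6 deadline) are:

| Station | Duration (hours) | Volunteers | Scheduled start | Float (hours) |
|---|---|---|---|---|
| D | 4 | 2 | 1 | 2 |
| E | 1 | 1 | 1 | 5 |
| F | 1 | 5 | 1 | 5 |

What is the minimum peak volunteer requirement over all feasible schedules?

Early-start (D@1, E@1, F@1) gives peak 8: h1:8  h2:2  h3:2  h4:2  h5:0  h6:0.
Shift F→5.
Schedule D@1, E@1, F@5: h1:3  h2:2  h3:2  h4:2  h5:5  h6:0 — peak 5.

5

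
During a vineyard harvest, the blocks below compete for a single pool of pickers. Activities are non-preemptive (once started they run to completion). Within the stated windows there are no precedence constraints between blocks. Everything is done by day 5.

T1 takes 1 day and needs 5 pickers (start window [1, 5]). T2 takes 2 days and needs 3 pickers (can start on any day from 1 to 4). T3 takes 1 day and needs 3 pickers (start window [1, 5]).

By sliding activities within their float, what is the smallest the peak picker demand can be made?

Early-start (T1@1, T2@1, T3@1) gives peak 11: d1:11  d2:3  d3:0  d4:0  d5:0.
Shift T2→2, T3→4.
Schedule T1@1, T2@2, T3@4: d1:5  d2:3  d3:3  d4:3  d5:0 — peak 5.

5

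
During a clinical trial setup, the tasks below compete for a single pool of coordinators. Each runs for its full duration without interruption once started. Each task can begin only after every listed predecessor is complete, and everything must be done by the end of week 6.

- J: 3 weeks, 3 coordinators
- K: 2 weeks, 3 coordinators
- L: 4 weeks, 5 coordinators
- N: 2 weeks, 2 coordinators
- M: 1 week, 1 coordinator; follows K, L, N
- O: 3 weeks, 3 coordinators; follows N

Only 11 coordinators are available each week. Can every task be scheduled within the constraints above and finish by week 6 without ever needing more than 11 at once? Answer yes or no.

yes

Schedule J@1, K@3, L@1, N@1, M@5, O@4: w1:10  w2:10  w3:11  w4:11  w5:4  w6:3 — peak 11 ≤ 11.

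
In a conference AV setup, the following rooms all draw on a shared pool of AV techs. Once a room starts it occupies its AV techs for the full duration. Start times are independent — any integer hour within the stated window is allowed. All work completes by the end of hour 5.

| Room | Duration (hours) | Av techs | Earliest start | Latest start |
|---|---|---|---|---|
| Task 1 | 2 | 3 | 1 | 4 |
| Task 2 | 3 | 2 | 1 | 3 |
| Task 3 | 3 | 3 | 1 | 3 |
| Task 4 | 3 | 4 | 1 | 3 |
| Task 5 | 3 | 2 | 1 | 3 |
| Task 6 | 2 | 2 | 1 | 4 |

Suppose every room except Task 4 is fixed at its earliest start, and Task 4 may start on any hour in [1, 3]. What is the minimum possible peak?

12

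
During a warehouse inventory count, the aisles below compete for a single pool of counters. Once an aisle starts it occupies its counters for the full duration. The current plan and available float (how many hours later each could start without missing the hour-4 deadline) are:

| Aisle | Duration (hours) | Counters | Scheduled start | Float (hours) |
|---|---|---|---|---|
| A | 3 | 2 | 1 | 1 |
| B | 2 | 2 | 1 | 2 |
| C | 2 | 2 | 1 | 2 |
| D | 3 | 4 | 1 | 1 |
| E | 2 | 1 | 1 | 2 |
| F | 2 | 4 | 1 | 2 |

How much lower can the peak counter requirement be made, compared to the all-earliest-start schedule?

Early-start peak: h1:15  h2:15  h3:6  h4:0 ⇒ 15.
Leveled (A@1, B@1, C@1, D@1, E@1, F@3): h1:11  h2:11  h3:10  h4:4 ⇒ 11.
Reduction 15 − 11 = 4.

4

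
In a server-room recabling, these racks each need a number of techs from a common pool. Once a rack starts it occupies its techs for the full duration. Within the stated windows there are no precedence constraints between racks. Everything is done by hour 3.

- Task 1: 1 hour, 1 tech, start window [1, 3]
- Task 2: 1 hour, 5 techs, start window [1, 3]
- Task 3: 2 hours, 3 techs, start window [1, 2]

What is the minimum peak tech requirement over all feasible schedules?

5

Early-start (Task 1@1, Task 2@1, Task 3@1) gives peak 9: h1:9  h2:3  h3:0.
Shift Task 2→3.
Schedule Task 1@1, Task 2@3, Task 3@1: h1:4  h2:3  h3:5 — peak 5.
No arrangement of the 18 feasible schedules does better.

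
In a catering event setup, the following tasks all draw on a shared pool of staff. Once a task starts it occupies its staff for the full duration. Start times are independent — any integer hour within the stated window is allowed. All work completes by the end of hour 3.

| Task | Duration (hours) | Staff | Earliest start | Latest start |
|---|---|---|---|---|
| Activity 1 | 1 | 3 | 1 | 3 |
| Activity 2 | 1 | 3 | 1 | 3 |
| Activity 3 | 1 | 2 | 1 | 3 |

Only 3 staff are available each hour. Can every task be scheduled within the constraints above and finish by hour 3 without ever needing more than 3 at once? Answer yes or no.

Schedule Activity 1@1, Activity 2@2, Activity 3@3: h1:3  h2:3  h3:2 — peak 3 ≤ 3.

yes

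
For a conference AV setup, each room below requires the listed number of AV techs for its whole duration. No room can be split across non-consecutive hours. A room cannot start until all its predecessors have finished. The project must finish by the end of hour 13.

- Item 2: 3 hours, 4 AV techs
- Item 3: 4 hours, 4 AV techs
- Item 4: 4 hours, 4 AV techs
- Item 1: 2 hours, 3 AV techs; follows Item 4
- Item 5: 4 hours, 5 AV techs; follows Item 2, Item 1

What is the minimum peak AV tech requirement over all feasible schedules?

8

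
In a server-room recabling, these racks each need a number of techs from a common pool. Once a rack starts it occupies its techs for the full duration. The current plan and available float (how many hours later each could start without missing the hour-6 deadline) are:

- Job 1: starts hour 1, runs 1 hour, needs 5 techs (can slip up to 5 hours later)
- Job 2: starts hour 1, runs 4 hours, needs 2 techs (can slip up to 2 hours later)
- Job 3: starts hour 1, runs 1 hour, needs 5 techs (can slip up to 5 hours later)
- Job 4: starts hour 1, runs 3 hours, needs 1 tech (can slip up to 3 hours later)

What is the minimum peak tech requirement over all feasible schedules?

Early-start (Job 1@1, Job 2@1, Job 3@1, Job 4@1) gives peak 13: h1:13  h2:3  h3:3  h4:2  h5:0  h6:0.
Shift Job 2→2, Job 3→6, Job 4→2.
Schedule Job 1@1, Job 2@2, Job 3@6, Job 4@2: h1:5  h2:3  h3:3  h4:3  h5:2  h6:5 — peak 5.

5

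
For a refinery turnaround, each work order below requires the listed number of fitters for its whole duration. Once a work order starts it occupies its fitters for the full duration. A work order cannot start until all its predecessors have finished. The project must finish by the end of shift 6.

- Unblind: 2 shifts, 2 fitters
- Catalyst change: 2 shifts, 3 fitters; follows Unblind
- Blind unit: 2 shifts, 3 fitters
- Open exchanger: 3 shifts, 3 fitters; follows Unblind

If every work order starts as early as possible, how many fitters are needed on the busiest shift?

6

Early-start schedule: Unblind@1, Catalyst change@3, Blind unit@1, Open exchanger@3.
Load per shift: shift 1: 5, shift 2: 5, shift 3: 6, shift 4: 6, shift 5: 3, shift 6: 0.
Peak is 6.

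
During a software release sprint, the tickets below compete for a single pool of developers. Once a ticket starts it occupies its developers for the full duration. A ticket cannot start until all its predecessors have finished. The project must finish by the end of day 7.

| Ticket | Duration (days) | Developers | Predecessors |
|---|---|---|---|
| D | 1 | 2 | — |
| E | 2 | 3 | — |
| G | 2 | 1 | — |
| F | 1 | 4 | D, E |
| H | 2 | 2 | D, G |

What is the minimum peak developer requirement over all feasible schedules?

Early-start (D@1, E@1, G@1, F@3, H@3) gives peak 6: d1:6  d2:4  d3:6  d4:2  d5:0  d6:0  d7:0.
Shift E→2, F→4, H→5.
Schedule D@1, E@2, G@1, F@4, H@5: d1:3  d2:4  d3:3  d4:4  d5:2  d6:2  d7:0 — peak 4.

4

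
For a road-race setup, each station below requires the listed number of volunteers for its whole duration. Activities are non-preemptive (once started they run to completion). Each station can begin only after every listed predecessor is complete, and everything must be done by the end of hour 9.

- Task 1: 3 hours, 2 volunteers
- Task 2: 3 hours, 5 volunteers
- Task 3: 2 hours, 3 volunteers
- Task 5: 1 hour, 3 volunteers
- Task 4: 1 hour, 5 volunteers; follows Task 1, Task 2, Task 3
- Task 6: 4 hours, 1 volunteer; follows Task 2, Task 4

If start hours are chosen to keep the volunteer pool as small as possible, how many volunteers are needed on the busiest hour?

10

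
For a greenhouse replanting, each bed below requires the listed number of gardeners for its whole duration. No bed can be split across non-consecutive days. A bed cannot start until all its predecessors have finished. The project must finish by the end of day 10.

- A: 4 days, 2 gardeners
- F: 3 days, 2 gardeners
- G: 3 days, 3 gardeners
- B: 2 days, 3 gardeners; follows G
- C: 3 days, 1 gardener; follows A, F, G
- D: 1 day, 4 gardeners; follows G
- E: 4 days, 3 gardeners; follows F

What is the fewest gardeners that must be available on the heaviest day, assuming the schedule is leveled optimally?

Early-start (A@1, F@1, G@1, B@4, C@5, D@4, E@4) gives peak 12: d1:7  d2:7  d3:7  d4:12  d5:7  d6:4  d7:4  d8:0  d9:0  d10:0.
Shift A→4, C→8, D→10, E→6.
Schedule A@4, F@1, G@1, B@4, C@8, D@10, E@6: d1:5  d2:5  d3:5  d4:5  d5:5  d6:5  d7:5  d8:4  d9:4  d10:5 — peak 5.
Total gardener-days = 48 over 10 days ⇒ peak ≥ ⌈48/10⌉ = 5, so 5 is optimal.

5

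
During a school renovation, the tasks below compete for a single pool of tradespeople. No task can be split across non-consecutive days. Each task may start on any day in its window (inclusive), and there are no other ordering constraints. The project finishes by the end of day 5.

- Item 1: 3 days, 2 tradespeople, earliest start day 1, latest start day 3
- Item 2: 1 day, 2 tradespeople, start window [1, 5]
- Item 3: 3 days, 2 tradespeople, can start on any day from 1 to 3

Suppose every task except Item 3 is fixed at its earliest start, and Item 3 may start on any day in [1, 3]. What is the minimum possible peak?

4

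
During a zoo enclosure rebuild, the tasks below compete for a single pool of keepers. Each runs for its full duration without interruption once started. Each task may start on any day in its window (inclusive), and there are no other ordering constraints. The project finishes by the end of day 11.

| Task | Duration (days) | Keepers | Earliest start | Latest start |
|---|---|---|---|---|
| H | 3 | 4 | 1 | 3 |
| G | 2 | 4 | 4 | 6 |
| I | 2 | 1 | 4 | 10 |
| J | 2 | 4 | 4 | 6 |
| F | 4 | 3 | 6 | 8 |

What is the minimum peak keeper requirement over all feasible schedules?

4

Early-start (H@1, G@4, I@4, J@4, F@6) gives peak 9: d1:4  d2:4  d3:4  d4:9  d5:9  d6:3  d7:3  d8:3  d9:3  d10:0  d11:0.
Shift I→8, J→6, F→8.
Schedule H@1, G@4, I@8, J@6, F@8: d1:4  d2:4  d3:4  d4:4  d5:4  d6:4  d7:4  d8:4  d9:4  d10:3  d11:3 — peak 4.
Total keeper-days = 42 over 11 days ⇒ peak ≥ ⌈42/11⌉ = 4, so 4 is optimal.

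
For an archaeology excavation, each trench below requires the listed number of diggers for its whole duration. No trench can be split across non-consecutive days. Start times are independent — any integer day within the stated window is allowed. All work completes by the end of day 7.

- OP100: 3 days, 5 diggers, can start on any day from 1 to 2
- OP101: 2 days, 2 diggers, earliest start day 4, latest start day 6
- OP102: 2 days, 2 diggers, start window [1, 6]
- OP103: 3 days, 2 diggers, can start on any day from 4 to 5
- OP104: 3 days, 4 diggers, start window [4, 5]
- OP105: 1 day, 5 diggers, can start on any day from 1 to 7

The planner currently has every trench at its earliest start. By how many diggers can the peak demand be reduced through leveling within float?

Early-start peak: d1:12  d2:7  d3:5  d4:8  d5:8  d6:6  d7:0 ⇒ 12.
Leveled (OP100@1, OP101@4, OP102@1, OP103@4, OP104@4, OP105@7): d1:7  d2:7  d3:5  d4:8  d5:8  d6:6  d7:5 ⇒ 8.
Reduction 12 − 8 = 4.

4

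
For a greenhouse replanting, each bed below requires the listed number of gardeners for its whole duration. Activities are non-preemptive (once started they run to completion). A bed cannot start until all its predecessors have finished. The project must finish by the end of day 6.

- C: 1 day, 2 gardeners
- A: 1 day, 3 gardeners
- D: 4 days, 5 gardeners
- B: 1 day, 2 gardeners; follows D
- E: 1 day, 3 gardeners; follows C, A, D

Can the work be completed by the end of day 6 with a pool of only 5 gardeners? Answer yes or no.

yes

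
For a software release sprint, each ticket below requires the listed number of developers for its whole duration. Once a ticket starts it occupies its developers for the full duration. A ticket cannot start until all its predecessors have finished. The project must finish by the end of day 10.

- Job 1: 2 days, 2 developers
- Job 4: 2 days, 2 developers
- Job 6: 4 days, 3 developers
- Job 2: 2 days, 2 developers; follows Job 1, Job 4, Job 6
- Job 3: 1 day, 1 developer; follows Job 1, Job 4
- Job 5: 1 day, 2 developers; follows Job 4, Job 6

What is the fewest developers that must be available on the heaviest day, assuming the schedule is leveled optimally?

Early-start (Job 1@1, Job 4@1, Job 6@1, Job 2@5, Job 3@3, Job 5@5) gives peak 7: d1:7  d2:7  d3:4  d4:3  d5:4  d6:2  d7:0  d8:0  d9:0  d10:0.
Shift Job 6→3, Job 2→7, Job 5→7.
Schedule Job 1@1, Job 4@1, Job 6@3, Job 2@7, Job 3@3, Job 5@7: d1:4  d2:4  d3:4  d4:3  d5:3  d6:3  d7:4  d8:2  d9:0  d10:0 — peak 4.

4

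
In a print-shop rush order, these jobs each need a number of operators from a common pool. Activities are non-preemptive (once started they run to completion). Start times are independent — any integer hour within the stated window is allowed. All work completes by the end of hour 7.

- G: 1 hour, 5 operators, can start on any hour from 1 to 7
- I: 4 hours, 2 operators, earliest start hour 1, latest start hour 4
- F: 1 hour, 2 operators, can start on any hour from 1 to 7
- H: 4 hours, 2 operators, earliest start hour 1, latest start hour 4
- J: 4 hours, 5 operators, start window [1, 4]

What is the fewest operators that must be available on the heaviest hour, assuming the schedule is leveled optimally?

Early-start (G@1, I@1, F@1, H@1, J@1) gives peak 16: h1:16  h2:9  h3:9  h4:9  h5:0  h6:0  h7:0.
Shift H→2, J→2.
Schedule G@1, I@1, F@1, H@2, J@2: h1:9  h2:9  h3:9  h4:9  h5:7  h6:0  h7:0 — peak 9.

9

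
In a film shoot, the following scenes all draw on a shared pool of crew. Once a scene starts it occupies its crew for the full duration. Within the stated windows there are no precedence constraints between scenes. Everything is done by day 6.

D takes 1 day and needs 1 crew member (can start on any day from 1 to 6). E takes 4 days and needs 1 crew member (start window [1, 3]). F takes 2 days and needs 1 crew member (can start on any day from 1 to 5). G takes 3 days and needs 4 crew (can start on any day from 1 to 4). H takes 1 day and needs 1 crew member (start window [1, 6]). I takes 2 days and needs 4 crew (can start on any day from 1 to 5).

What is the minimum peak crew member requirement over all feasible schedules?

5

Early-start (D@1, E@1, F@1, G@1, H@1, I@1) gives peak 12: d1:12  d2:10  d3:5  d4:1  d5:0  d6:0.
Shift F→5, G→2, I→5.
Schedule D@1, E@1, F@5, G@2, H@1, I@5: d1:3  d2:5  d3:5  d4:5  d5:5  d6:5 — peak 5.
Total crew member-days = 28 over 6 days ⇒ peak ≥ ⌈28/6⌉ = 5, so 5 is optimal.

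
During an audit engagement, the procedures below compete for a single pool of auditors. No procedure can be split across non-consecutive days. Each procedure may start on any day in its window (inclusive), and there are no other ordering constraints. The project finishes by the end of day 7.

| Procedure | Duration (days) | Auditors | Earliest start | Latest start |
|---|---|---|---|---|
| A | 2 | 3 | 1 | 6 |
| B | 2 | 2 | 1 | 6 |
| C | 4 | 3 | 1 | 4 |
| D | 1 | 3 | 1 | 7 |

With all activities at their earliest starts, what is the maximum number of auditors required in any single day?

11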